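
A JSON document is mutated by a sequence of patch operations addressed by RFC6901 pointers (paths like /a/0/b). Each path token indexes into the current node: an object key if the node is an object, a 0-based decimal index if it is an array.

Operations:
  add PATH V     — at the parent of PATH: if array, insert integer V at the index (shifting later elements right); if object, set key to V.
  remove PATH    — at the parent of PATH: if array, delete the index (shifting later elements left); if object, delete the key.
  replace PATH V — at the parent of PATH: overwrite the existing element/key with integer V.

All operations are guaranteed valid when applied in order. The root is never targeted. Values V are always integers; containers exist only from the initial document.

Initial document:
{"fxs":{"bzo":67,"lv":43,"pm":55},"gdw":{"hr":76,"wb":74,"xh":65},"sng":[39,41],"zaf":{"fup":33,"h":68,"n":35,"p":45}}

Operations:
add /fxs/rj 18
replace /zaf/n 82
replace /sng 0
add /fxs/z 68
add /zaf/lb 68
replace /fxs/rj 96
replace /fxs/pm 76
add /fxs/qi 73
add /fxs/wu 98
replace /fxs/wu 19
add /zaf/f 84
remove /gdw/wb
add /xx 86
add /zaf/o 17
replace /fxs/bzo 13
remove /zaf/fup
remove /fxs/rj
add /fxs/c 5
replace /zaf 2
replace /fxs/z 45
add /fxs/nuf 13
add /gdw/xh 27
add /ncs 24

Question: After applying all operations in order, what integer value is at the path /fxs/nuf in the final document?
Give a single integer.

Answer: 13

Derivation:
After op 1 (add /fxs/rj 18): {"fxs":{"bzo":67,"lv":43,"pm":55,"rj":18},"gdw":{"hr":76,"wb":74,"xh":65},"sng":[39,41],"zaf":{"fup":33,"h":68,"n":35,"p":45}}
After op 2 (replace /zaf/n 82): {"fxs":{"bzo":67,"lv":43,"pm":55,"rj":18},"gdw":{"hr":76,"wb":74,"xh":65},"sng":[39,41],"zaf":{"fup":33,"h":68,"n":82,"p":45}}
After op 3 (replace /sng 0): {"fxs":{"bzo":67,"lv":43,"pm":55,"rj":18},"gdw":{"hr":76,"wb":74,"xh":65},"sng":0,"zaf":{"fup":33,"h":68,"n":82,"p":45}}
After op 4 (add /fxs/z 68): {"fxs":{"bzo":67,"lv":43,"pm":55,"rj":18,"z":68},"gdw":{"hr":76,"wb":74,"xh":65},"sng":0,"zaf":{"fup":33,"h":68,"n":82,"p":45}}
After op 5 (add /zaf/lb 68): {"fxs":{"bzo":67,"lv":43,"pm":55,"rj":18,"z":68},"gdw":{"hr":76,"wb":74,"xh":65},"sng":0,"zaf":{"fup":33,"h":68,"lb":68,"n":82,"p":45}}
After op 6 (replace /fxs/rj 96): {"fxs":{"bzo":67,"lv":43,"pm":55,"rj":96,"z":68},"gdw":{"hr":76,"wb":74,"xh":65},"sng":0,"zaf":{"fup":33,"h":68,"lb":68,"n":82,"p":45}}
After op 7 (replace /fxs/pm 76): {"fxs":{"bzo":67,"lv":43,"pm":76,"rj":96,"z":68},"gdw":{"hr":76,"wb":74,"xh":65},"sng":0,"zaf":{"fup":33,"h":68,"lb":68,"n":82,"p":45}}
After op 8 (add /fxs/qi 73): {"fxs":{"bzo":67,"lv":43,"pm":76,"qi":73,"rj":96,"z":68},"gdw":{"hr":76,"wb":74,"xh":65},"sng":0,"zaf":{"fup":33,"h":68,"lb":68,"n":82,"p":45}}
After op 9 (add /fxs/wu 98): {"fxs":{"bzo":67,"lv":43,"pm":76,"qi":73,"rj":96,"wu":98,"z":68},"gdw":{"hr":76,"wb":74,"xh":65},"sng":0,"zaf":{"fup":33,"h":68,"lb":68,"n":82,"p":45}}
After op 10 (replace /fxs/wu 19): {"fxs":{"bzo":67,"lv":43,"pm":76,"qi":73,"rj":96,"wu":19,"z":68},"gdw":{"hr":76,"wb":74,"xh":65},"sng":0,"zaf":{"fup":33,"h":68,"lb":68,"n":82,"p":45}}
After op 11 (add /zaf/f 84): {"fxs":{"bzo":67,"lv":43,"pm":76,"qi":73,"rj":96,"wu":19,"z":68},"gdw":{"hr":76,"wb":74,"xh":65},"sng":0,"zaf":{"f":84,"fup":33,"h":68,"lb":68,"n":82,"p":45}}
After op 12 (remove /gdw/wb): {"fxs":{"bzo":67,"lv":43,"pm":76,"qi":73,"rj":96,"wu":19,"z":68},"gdw":{"hr":76,"xh":65},"sng":0,"zaf":{"f":84,"fup":33,"h":68,"lb":68,"n":82,"p":45}}
After op 13 (add /xx 86): {"fxs":{"bzo":67,"lv":43,"pm":76,"qi":73,"rj":96,"wu":19,"z":68},"gdw":{"hr":76,"xh":65},"sng":0,"xx":86,"zaf":{"f":84,"fup":33,"h":68,"lb":68,"n":82,"p":45}}
After op 14 (add /zaf/o 17): {"fxs":{"bzo":67,"lv":43,"pm":76,"qi":73,"rj":96,"wu":19,"z":68},"gdw":{"hr":76,"xh":65},"sng":0,"xx":86,"zaf":{"f":84,"fup":33,"h":68,"lb":68,"n":82,"o":17,"p":45}}
After op 15 (replace /fxs/bzo 13): {"fxs":{"bzo":13,"lv":43,"pm":76,"qi":73,"rj":96,"wu":19,"z":68},"gdw":{"hr":76,"xh":65},"sng":0,"xx":86,"zaf":{"f":84,"fup":33,"h":68,"lb":68,"n":82,"o":17,"p":45}}
After op 16 (remove /zaf/fup): {"fxs":{"bzo":13,"lv":43,"pm":76,"qi":73,"rj":96,"wu":19,"z":68},"gdw":{"hr":76,"xh":65},"sng":0,"xx":86,"zaf":{"f":84,"h":68,"lb":68,"n":82,"o":17,"p":45}}
After op 17 (remove /fxs/rj): {"fxs":{"bzo":13,"lv":43,"pm":76,"qi":73,"wu":19,"z":68},"gdw":{"hr":76,"xh":65},"sng":0,"xx":86,"zaf":{"f":84,"h":68,"lb":68,"n":82,"o":17,"p":45}}
After op 18 (add /fxs/c 5): {"fxs":{"bzo":13,"c":5,"lv":43,"pm":76,"qi":73,"wu":19,"z":68},"gdw":{"hr":76,"xh":65},"sng":0,"xx":86,"zaf":{"f":84,"h":68,"lb":68,"n":82,"o":17,"p":45}}
After op 19 (replace /zaf 2): {"fxs":{"bzo":13,"c":5,"lv":43,"pm":76,"qi":73,"wu":19,"z":68},"gdw":{"hr":76,"xh":65},"sng":0,"xx":86,"zaf":2}
After op 20 (replace /fxs/z 45): {"fxs":{"bzo":13,"c":5,"lv":43,"pm":76,"qi":73,"wu":19,"z":45},"gdw":{"hr":76,"xh":65},"sng":0,"xx":86,"zaf":2}
After op 21 (add /fxs/nuf 13): {"fxs":{"bzo":13,"c":5,"lv":43,"nuf":13,"pm":76,"qi":73,"wu":19,"z":45},"gdw":{"hr":76,"xh":65},"sng":0,"xx":86,"zaf":2}
After op 22 (add /gdw/xh 27): {"fxs":{"bzo":13,"c":5,"lv":43,"nuf":13,"pm":76,"qi":73,"wu":19,"z":45},"gdw":{"hr":76,"xh":27},"sng":0,"xx":86,"zaf":2}
After op 23 (add /ncs 24): {"fxs":{"bzo":13,"c":5,"lv":43,"nuf":13,"pm":76,"qi":73,"wu":19,"z":45},"gdw":{"hr":76,"xh":27},"ncs":24,"sng":0,"xx":86,"zaf":2}
Value at /fxs/nuf: 13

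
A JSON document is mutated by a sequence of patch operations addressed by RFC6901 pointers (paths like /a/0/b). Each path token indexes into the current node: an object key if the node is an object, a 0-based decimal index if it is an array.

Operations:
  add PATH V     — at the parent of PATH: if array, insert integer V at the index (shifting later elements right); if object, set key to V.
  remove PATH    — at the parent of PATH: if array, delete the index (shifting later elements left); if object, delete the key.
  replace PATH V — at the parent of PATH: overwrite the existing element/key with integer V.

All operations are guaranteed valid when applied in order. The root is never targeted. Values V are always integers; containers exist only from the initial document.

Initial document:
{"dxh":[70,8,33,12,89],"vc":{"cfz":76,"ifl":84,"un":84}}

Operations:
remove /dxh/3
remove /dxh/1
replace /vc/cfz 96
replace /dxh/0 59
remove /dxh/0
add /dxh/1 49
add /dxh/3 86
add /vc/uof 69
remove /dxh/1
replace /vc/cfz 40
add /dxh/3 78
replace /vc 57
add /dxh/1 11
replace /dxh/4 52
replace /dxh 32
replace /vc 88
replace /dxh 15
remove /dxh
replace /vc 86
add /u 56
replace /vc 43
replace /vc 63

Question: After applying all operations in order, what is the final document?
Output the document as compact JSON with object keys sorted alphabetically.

After op 1 (remove /dxh/3): {"dxh":[70,8,33,89],"vc":{"cfz":76,"ifl":84,"un":84}}
After op 2 (remove /dxh/1): {"dxh":[70,33,89],"vc":{"cfz":76,"ifl":84,"un":84}}
After op 3 (replace /vc/cfz 96): {"dxh":[70,33,89],"vc":{"cfz":96,"ifl":84,"un":84}}
After op 4 (replace /dxh/0 59): {"dxh":[59,33,89],"vc":{"cfz":96,"ifl":84,"un":84}}
After op 5 (remove /dxh/0): {"dxh":[33,89],"vc":{"cfz":96,"ifl":84,"un":84}}
After op 6 (add /dxh/1 49): {"dxh":[33,49,89],"vc":{"cfz":96,"ifl":84,"un":84}}
After op 7 (add /dxh/3 86): {"dxh":[33,49,89,86],"vc":{"cfz":96,"ifl":84,"un":84}}
After op 8 (add /vc/uof 69): {"dxh":[33,49,89,86],"vc":{"cfz":96,"ifl":84,"un":84,"uof":69}}
After op 9 (remove /dxh/1): {"dxh":[33,89,86],"vc":{"cfz":96,"ifl":84,"un":84,"uof":69}}
After op 10 (replace /vc/cfz 40): {"dxh":[33,89,86],"vc":{"cfz":40,"ifl":84,"un":84,"uof":69}}
After op 11 (add /dxh/3 78): {"dxh":[33,89,86,78],"vc":{"cfz":40,"ifl":84,"un":84,"uof":69}}
After op 12 (replace /vc 57): {"dxh":[33,89,86,78],"vc":57}
After op 13 (add /dxh/1 11): {"dxh":[33,11,89,86,78],"vc":57}
After op 14 (replace /dxh/4 52): {"dxh":[33,11,89,86,52],"vc":57}
After op 15 (replace /dxh 32): {"dxh":32,"vc":57}
After op 16 (replace /vc 88): {"dxh":32,"vc":88}
After op 17 (replace /dxh 15): {"dxh":15,"vc":88}
After op 18 (remove /dxh): {"vc":88}
After op 19 (replace /vc 86): {"vc":86}
After op 20 (add /u 56): {"u":56,"vc":86}
After op 21 (replace /vc 43): {"u":56,"vc":43}
After op 22 (replace /vc 63): {"u":56,"vc":63}

Answer: {"u":56,"vc":63}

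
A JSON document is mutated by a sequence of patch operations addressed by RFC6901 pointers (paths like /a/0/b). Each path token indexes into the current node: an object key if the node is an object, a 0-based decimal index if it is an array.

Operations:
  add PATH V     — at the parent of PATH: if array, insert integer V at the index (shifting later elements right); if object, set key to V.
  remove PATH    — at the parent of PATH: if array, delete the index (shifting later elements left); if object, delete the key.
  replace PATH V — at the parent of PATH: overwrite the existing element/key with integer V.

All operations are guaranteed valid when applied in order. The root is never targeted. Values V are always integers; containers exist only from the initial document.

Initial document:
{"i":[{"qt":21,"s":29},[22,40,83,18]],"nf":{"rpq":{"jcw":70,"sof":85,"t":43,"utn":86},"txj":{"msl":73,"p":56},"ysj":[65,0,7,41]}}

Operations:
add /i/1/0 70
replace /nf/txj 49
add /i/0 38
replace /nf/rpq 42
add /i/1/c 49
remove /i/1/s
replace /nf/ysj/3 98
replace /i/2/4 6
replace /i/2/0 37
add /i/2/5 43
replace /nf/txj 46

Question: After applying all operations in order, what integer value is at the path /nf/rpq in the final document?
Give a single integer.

Answer: 42

Derivation:
After op 1 (add /i/1/0 70): {"i":[{"qt":21,"s":29},[70,22,40,83,18]],"nf":{"rpq":{"jcw":70,"sof":85,"t":43,"utn":86},"txj":{"msl":73,"p":56},"ysj":[65,0,7,41]}}
After op 2 (replace /nf/txj 49): {"i":[{"qt":21,"s":29},[70,22,40,83,18]],"nf":{"rpq":{"jcw":70,"sof":85,"t":43,"utn":86},"txj":49,"ysj":[65,0,7,41]}}
After op 3 (add /i/0 38): {"i":[38,{"qt":21,"s":29},[70,22,40,83,18]],"nf":{"rpq":{"jcw":70,"sof":85,"t":43,"utn":86},"txj":49,"ysj":[65,0,7,41]}}
After op 4 (replace /nf/rpq 42): {"i":[38,{"qt":21,"s":29},[70,22,40,83,18]],"nf":{"rpq":42,"txj":49,"ysj":[65,0,7,41]}}
After op 5 (add /i/1/c 49): {"i":[38,{"c":49,"qt":21,"s":29},[70,22,40,83,18]],"nf":{"rpq":42,"txj":49,"ysj":[65,0,7,41]}}
After op 6 (remove /i/1/s): {"i":[38,{"c":49,"qt":21},[70,22,40,83,18]],"nf":{"rpq":42,"txj":49,"ysj":[65,0,7,41]}}
After op 7 (replace /nf/ysj/3 98): {"i":[38,{"c":49,"qt":21},[70,22,40,83,18]],"nf":{"rpq":42,"txj":49,"ysj":[65,0,7,98]}}
After op 8 (replace /i/2/4 6): {"i":[38,{"c":49,"qt":21},[70,22,40,83,6]],"nf":{"rpq":42,"txj":49,"ysj":[65,0,7,98]}}
After op 9 (replace /i/2/0 37): {"i":[38,{"c":49,"qt":21},[37,22,40,83,6]],"nf":{"rpq":42,"txj":49,"ysj":[65,0,7,98]}}
After op 10 (add /i/2/5 43): {"i":[38,{"c":49,"qt":21},[37,22,40,83,6,43]],"nf":{"rpq":42,"txj":49,"ysj":[65,0,7,98]}}
After op 11 (replace /nf/txj 46): {"i":[38,{"c":49,"qt":21},[37,22,40,83,6,43]],"nf":{"rpq":42,"txj":46,"ysj":[65,0,7,98]}}
Value at /nf/rpq: 42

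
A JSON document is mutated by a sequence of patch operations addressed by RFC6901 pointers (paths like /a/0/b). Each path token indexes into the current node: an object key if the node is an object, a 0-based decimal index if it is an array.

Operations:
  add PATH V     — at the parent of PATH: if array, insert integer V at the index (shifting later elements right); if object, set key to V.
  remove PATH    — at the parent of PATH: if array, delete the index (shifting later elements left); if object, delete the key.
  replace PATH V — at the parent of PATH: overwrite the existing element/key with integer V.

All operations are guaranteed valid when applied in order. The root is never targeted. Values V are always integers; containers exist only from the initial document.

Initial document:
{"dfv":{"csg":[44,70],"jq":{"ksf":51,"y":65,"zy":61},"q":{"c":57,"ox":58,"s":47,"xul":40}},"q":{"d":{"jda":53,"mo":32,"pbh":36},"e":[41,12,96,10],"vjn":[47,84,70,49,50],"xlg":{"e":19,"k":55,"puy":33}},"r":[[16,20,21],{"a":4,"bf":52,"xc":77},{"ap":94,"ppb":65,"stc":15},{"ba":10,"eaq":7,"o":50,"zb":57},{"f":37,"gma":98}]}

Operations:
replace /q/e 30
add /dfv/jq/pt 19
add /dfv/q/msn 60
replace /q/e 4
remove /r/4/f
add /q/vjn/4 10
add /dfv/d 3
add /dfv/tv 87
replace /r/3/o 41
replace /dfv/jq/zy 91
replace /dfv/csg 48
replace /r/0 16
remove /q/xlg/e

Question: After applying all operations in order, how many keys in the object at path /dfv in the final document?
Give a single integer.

After op 1 (replace /q/e 30): {"dfv":{"csg":[44,70],"jq":{"ksf":51,"y":65,"zy":61},"q":{"c":57,"ox":58,"s":47,"xul":40}},"q":{"d":{"jda":53,"mo":32,"pbh":36},"e":30,"vjn":[47,84,70,49,50],"xlg":{"e":19,"k":55,"puy":33}},"r":[[16,20,21],{"a":4,"bf":52,"xc":77},{"ap":94,"ppb":65,"stc":15},{"ba":10,"eaq":7,"o":50,"zb":57},{"f":37,"gma":98}]}
After op 2 (add /dfv/jq/pt 19): {"dfv":{"csg":[44,70],"jq":{"ksf":51,"pt":19,"y":65,"zy":61},"q":{"c":57,"ox":58,"s":47,"xul":40}},"q":{"d":{"jda":53,"mo":32,"pbh":36},"e":30,"vjn":[47,84,70,49,50],"xlg":{"e":19,"k":55,"puy":33}},"r":[[16,20,21],{"a":4,"bf":52,"xc":77},{"ap":94,"ppb":65,"stc":15},{"ba":10,"eaq":7,"o":50,"zb":57},{"f":37,"gma":98}]}
After op 3 (add /dfv/q/msn 60): {"dfv":{"csg":[44,70],"jq":{"ksf":51,"pt":19,"y":65,"zy":61},"q":{"c":57,"msn":60,"ox":58,"s":47,"xul":40}},"q":{"d":{"jda":53,"mo":32,"pbh":36},"e":30,"vjn":[47,84,70,49,50],"xlg":{"e":19,"k":55,"puy":33}},"r":[[16,20,21],{"a":4,"bf":52,"xc":77},{"ap":94,"ppb":65,"stc":15},{"ba":10,"eaq":7,"o":50,"zb":57},{"f":37,"gma":98}]}
After op 4 (replace /q/e 4): {"dfv":{"csg":[44,70],"jq":{"ksf":51,"pt":19,"y":65,"zy":61},"q":{"c":57,"msn":60,"ox":58,"s":47,"xul":40}},"q":{"d":{"jda":53,"mo":32,"pbh":36},"e":4,"vjn":[47,84,70,49,50],"xlg":{"e":19,"k":55,"puy":33}},"r":[[16,20,21],{"a":4,"bf":52,"xc":77},{"ap":94,"ppb":65,"stc":15},{"ba":10,"eaq":7,"o":50,"zb":57},{"f":37,"gma":98}]}
After op 5 (remove /r/4/f): {"dfv":{"csg":[44,70],"jq":{"ksf":51,"pt":19,"y":65,"zy":61},"q":{"c":57,"msn":60,"ox":58,"s":47,"xul":40}},"q":{"d":{"jda":53,"mo":32,"pbh":36},"e":4,"vjn":[47,84,70,49,50],"xlg":{"e":19,"k":55,"puy":33}},"r":[[16,20,21],{"a":4,"bf":52,"xc":77},{"ap":94,"ppb":65,"stc":15},{"ba":10,"eaq":7,"o":50,"zb":57},{"gma":98}]}
After op 6 (add /q/vjn/4 10): {"dfv":{"csg":[44,70],"jq":{"ksf":51,"pt":19,"y":65,"zy":61},"q":{"c":57,"msn":60,"ox":58,"s":47,"xul":40}},"q":{"d":{"jda":53,"mo":32,"pbh":36},"e":4,"vjn":[47,84,70,49,10,50],"xlg":{"e":19,"k":55,"puy":33}},"r":[[16,20,21],{"a":4,"bf":52,"xc":77},{"ap":94,"ppb":65,"stc":15},{"ba":10,"eaq":7,"o":50,"zb":57},{"gma":98}]}
After op 7 (add /dfv/d 3): {"dfv":{"csg":[44,70],"d":3,"jq":{"ksf":51,"pt":19,"y":65,"zy":61},"q":{"c":57,"msn":60,"ox":58,"s":47,"xul":40}},"q":{"d":{"jda":53,"mo":32,"pbh":36},"e":4,"vjn":[47,84,70,49,10,50],"xlg":{"e":19,"k":55,"puy":33}},"r":[[16,20,21],{"a":4,"bf":52,"xc":77},{"ap":94,"ppb":65,"stc":15},{"ba":10,"eaq":7,"o":50,"zb":57},{"gma":98}]}
After op 8 (add /dfv/tv 87): {"dfv":{"csg":[44,70],"d":3,"jq":{"ksf":51,"pt":19,"y":65,"zy":61},"q":{"c":57,"msn":60,"ox":58,"s":47,"xul":40},"tv":87},"q":{"d":{"jda":53,"mo":32,"pbh":36},"e":4,"vjn":[47,84,70,49,10,50],"xlg":{"e":19,"k":55,"puy":33}},"r":[[16,20,21],{"a":4,"bf":52,"xc":77},{"ap":94,"ppb":65,"stc":15},{"ba":10,"eaq":7,"o":50,"zb":57},{"gma":98}]}
After op 9 (replace /r/3/o 41): {"dfv":{"csg":[44,70],"d":3,"jq":{"ksf":51,"pt":19,"y":65,"zy":61},"q":{"c":57,"msn":60,"ox":58,"s":47,"xul":40},"tv":87},"q":{"d":{"jda":53,"mo":32,"pbh":36},"e":4,"vjn":[47,84,70,49,10,50],"xlg":{"e":19,"k":55,"puy":33}},"r":[[16,20,21],{"a":4,"bf":52,"xc":77},{"ap":94,"ppb":65,"stc":15},{"ba":10,"eaq":7,"o":41,"zb":57},{"gma":98}]}
After op 10 (replace /dfv/jq/zy 91): {"dfv":{"csg":[44,70],"d":3,"jq":{"ksf":51,"pt":19,"y":65,"zy":91},"q":{"c":57,"msn":60,"ox":58,"s":47,"xul":40},"tv":87},"q":{"d":{"jda":53,"mo":32,"pbh":36},"e":4,"vjn":[47,84,70,49,10,50],"xlg":{"e":19,"k":55,"puy":33}},"r":[[16,20,21],{"a":4,"bf":52,"xc":77},{"ap":94,"ppb":65,"stc":15},{"ba":10,"eaq":7,"o":41,"zb":57},{"gma":98}]}
After op 11 (replace /dfv/csg 48): {"dfv":{"csg":48,"d":3,"jq":{"ksf":51,"pt":19,"y":65,"zy":91},"q":{"c":57,"msn":60,"ox":58,"s":47,"xul":40},"tv":87},"q":{"d":{"jda":53,"mo":32,"pbh":36},"e":4,"vjn":[47,84,70,49,10,50],"xlg":{"e":19,"k":55,"puy":33}},"r":[[16,20,21],{"a":4,"bf":52,"xc":77},{"ap":94,"ppb":65,"stc":15},{"ba":10,"eaq":7,"o":41,"zb":57},{"gma":98}]}
After op 12 (replace /r/0 16): {"dfv":{"csg":48,"d":3,"jq":{"ksf":51,"pt":19,"y":65,"zy":91},"q":{"c":57,"msn":60,"ox":58,"s":47,"xul":40},"tv":87},"q":{"d":{"jda":53,"mo":32,"pbh":36},"e":4,"vjn":[47,84,70,49,10,50],"xlg":{"e":19,"k":55,"puy":33}},"r":[16,{"a":4,"bf":52,"xc":77},{"ap":94,"ppb":65,"stc":15},{"ba":10,"eaq":7,"o":41,"zb":57},{"gma":98}]}
After op 13 (remove /q/xlg/e): {"dfv":{"csg":48,"d":3,"jq":{"ksf":51,"pt":19,"y":65,"zy":91},"q":{"c":57,"msn":60,"ox":58,"s":47,"xul":40},"tv":87},"q":{"d":{"jda":53,"mo":32,"pbh":36},"e":4,"vjn":[47,84,70,49,10,50],"xlg":{"k":55,"puy":33}},"r":[16,{"a":4,"bf":52,"xc":77},{"ap":94,"ppb":65,"stc":15},{"ba":10,"eaq":7,"o":41,"zb":57},{"gma":98}]}
Size at path /dfv: 5

Answer: 5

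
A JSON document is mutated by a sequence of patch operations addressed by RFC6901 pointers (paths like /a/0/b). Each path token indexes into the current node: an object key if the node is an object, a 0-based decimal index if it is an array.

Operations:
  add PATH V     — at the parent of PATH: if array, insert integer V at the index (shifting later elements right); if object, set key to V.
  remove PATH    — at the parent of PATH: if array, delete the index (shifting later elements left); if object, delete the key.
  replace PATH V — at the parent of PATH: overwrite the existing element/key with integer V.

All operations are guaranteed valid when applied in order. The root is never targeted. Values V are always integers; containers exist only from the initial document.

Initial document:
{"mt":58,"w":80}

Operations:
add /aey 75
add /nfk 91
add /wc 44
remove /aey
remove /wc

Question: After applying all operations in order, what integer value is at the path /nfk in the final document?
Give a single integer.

Answer: 91

Derivation:
After op 1 (add /aey 75): {"aey":75,"mt":58,"w":80}
After op 2 (add /nfk 91): {"aey":75,"mt":58,"nfk":91,"w":80}
After op 3 (add /wc 44): {"aey":75,"mt":58,"nfk":91,"w":80,"wc":44}
After op 4 (remove /aey): {"mt":58,"nfk":91,"w":80,"wc":44}
After op 5 (remove /wc): {"mt":58,"nfk":91,"w":80}
Value at /nfk: 91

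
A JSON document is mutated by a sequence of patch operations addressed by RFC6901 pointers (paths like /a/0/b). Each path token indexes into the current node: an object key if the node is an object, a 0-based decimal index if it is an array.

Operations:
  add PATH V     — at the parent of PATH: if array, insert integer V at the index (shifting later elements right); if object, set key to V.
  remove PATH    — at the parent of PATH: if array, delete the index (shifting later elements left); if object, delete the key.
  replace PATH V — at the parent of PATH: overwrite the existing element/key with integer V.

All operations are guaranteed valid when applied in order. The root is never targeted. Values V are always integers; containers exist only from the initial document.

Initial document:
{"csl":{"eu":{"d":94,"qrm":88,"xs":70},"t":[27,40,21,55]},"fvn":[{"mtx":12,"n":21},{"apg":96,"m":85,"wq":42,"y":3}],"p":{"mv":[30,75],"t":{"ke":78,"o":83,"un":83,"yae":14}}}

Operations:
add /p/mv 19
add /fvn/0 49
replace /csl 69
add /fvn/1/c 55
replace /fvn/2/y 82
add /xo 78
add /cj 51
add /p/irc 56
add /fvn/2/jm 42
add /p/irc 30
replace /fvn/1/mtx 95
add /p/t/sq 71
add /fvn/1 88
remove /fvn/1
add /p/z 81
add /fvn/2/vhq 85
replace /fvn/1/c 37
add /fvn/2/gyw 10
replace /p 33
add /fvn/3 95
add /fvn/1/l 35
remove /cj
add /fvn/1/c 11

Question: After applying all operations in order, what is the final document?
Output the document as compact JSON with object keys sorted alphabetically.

After op 1 (add /p/mv 19): {"csl":{"eu":{"d":94,"qrm":88,"xs":70},"t":[27,40,21,55]},"fvn":[{"mtx":12,"n":21},{"apg":96,"m":85,"wq":42,"y":3}],"p":{"mv":19,"t":{"ke":78,"o":83,"un":83,"yae":14}}}
After op 2 (add /fvn/0 49): {"csl":{"eu":{"d":94,"qrm":88,"xs":70},"t":[27,40,21,55]},"fvn":[49,{"mtx":12,"n":21},{"apg":96,"m":85,"wq":42,"y":3}],"p":{"mv":19,"t":{"ke":78,"o":83,"un":83,"yae":14}}}
After op 3 (replace /csl 69): {"csl":69,"fvn":[49,{"mtx":12,"n":21},{"apg":96,"m":85,"wq":42,"y":3}],"p":{"mv":19,"t":{"ke":78,"o":83,"un":83,"yae":14}}}
After op 4 (add /fvn/1/c 55): {"csl":69,"fvn":[49,{"c":55,"mtx":12,"n":21},{"apg":96,"m":85,"wq":42,"y":3}],"p":{"mv":19,"t":{"ke":78,"o":83,"un":83,"yae":14}}}
After op 5 (replace /fvn/2/y 82): {"csl":69,"fvn":[49,{"c":55,"mtx":12,"n":21},{"apg":96,"m":85,"wq":42,"y":82}],"p":{"mv":19,"t":{"ke":78,"o":83,"un":83,"yae":14}}}
After op 6 (add /xo 78): {"csl":69,"fvn":[49,{"c":55,"mtx":12,"n":21},{"apg":96,"m":85,"wq":42,"y":82}],"p":{"mv":19,"t":{"ke":78,"o":83,"un":83,"yae":14}},"xo":78}
After op 7 (add /cj 51): {"cj":51,"csl":69,"fvn":[49,{"c":55,"mtx":12,"n":21},{"apg":96,"m":85,"wq":42,"y":82}],"p":{"mv":19,"t":{"ke":78,"o":83,"un":83,"yae":14}},"xo":78}
After op 8 (add /p/irc 56): {"cj":51,"csl":69,"fvn":[49,{"c":55,"mtx":12,"n":21},{"apg":96,"m":85,"wq":42,"y":82}],"p":{"irc":56,"mv":19,"t":{"ke":78,"o":83,"un":83,"yae":14}},"xo":78}
After op 9 (add /fvn/2/jm 42): {"cj":51,"csl":69,"fvn":[49,{"c":55,"mtx":12,"n":21},{"apg":96,"jm":42,"m":85,"wq":42,"y":82}],"p":{"irc":56,"mv":19,"t":{"ke":78,"o":83,"un":83,"yae":14}},"xo":78}
After op 10 (add /p/irc 30): {"cj":51,"csl":69,"fvn":[49,{"c":55,"mtx":12,"n":21},{"apg":96,"jm":42,"m":85,"wq":42,"y":82}],"p":{"irc":30,"mv":19,"t":{"ke":78,"o":83,"un":83,"yae":14}},"xo":78}
After op 11 (replace /fvn/1/mtx 95): {"cj":51,"csl":69,"fvn":[49,{"c":55,"mtx":95,"n":21},{"apg":96,"jm":42,"m":85,"wq":42,"y":82}],"p":{"irc":30,"mv":19,"t":{"ke":78,"o":83,"un":83,"yae":14}},"xo":78}
After op 12 (add /p/t/sq 71): {"cj":51,"csl":69,"fvn":[49,{"c":55,"mtx":95,"n":21},{"apg":96,"jm":42,"m":85,"wq":42,"y":82}],"p":{"irc":30,"mv":19,"t":{"ke":78,"o":83,"sq":71,"un":83,"yae":14}},"xo":78}
After op 13 (add /fvn/1 88): {"cj":51,"csl":69,"fvn":[49,88,{"c":55,"mtx":95,"n":21},{"apg":96,"jm":42,"m":85,"wq":42,"y":82}],"p":{"irc":30,"mv":19,"t":{"ke":78,"o":83,"sq":71,"un":83,"yae":14}},"xo":78}
After op 14 (remove /fvn/1): {"cj":51,"csl":69,"fvn":[49,{"c":55,"mtx":95,"n":21},{"apg":96,"jm":42,"m":85,"wq":42,"y":82}],"p":{"irc":30,"mv":19,"t":{"ke":78,"o":83,"sq":71,"un":83,"yae":14}},"xo":78}
After op 15 (add /p/z 81): {"cj":51,"csl":69,"fvn":[49,{"c":55,"mtx":95,"n":21},{"apg":96,"jm":42,"m":85,"wq":42,"y":82}],"p":{"irc":30,"mv":19,"t":{"ke":78,"o":83,"sq":71,"un":83,"yae":14},"z":81},"xo":78}
After op 16 (add /fvn/2/vhq 85): {"cj":51,"csl":69,"fvn":[49,{"c":55,"mtx":95,"n":21},{"apg":96,"jm":42,"m":85,"vhq":85,"wq":42,"y":82}],"p":{"irc":30,"mv":19,"t":{"ke":78,"o":83,"sq":71,"un":83,"yae":14},"z":81},"xo":78}
After op 17 (replace /fvn/1/c 37): {"cj":51,"csl":69,"fvn":[49,{"c":37,"mtx":95,"n":21},{"apg":96,"jm":42,"m":85,"vhq":85,"wq":42,"y":82}],"p":{"irc":30,"mv":19,"t":{"ke":78,"o":83,"sq":71,"un":83,"yae":14},"z":81},"xo":78}
After op 18 (add /fvn/2/gyw 10): {"cj":51,"csl":69,"fvn":[49,{"c":37,"mtx":95,"n":21},{"apg":96,"gyw":10,"jm":42,"m":85,"vhq":85,"wq":42,"y":82}],"p":{"irc":30,"mv":19,"t":{"ke":78,"o":83,"sq":71,"un":83,"yae":14},"z":81},"xo":78}
After op 19 (replace /p 33): {"cj":51,"csl":69,"fvn":[49,{"c":37,"mtx":95,"n":21},{"apg":96,"gyw":10,"jm":42,"m":85,"vhq":85,"wq":42,"y":82}],"p":33,"xo":78}
After op 20 (add /fvn/3 95): {"cj":51,"csl":69,"fvn":[49,{"c":37,"mtx":95,"n":21},{"apg":96,"gyw":10,"jm":42,"m":85,"vhq":85,"wq":42,"y":82},95],"p":33,"xo":78}
After op 21 (add /fvn/1/l 35): {"cj":51,"csl":69,"fvn":[49,{"c":37,"l":35,"mtx":95,"n":21},{"apg":96,"gyw":10,"jm":42,"m":85,"vhq":85,"wq":42,"y":82},95],"p":33,"xo":78}
After op 22 (remove /cj): {"csl":69,"fvn":[49,{"c":37,"l":35,"mtx":95,"n":21},{"apg":96,"gyw":10,"jm":42,"m":85,"vhq":85,"wq":42,"y":82},95],"p":33,"xo":78}
After op 23 (add /fvn/1/c 11): {"csl":69,"fvn":[49,{"c":11,"l":35,"mtx":95,"n":21},{"apg":96,"gyw":10,"jm":42,"m":85,"vhq":85,"wq":42,"y":82},95],"p":33,"xo":78}

Answer: {"csl":69,"fvn":[49,{"c":11,"l":35,"mtx":95,"n":21},{"apg":96,"gyw":10,"jm":42,"m":85,"vhq":85,"wq":42,"y":82},95],"p":33,"xo":78}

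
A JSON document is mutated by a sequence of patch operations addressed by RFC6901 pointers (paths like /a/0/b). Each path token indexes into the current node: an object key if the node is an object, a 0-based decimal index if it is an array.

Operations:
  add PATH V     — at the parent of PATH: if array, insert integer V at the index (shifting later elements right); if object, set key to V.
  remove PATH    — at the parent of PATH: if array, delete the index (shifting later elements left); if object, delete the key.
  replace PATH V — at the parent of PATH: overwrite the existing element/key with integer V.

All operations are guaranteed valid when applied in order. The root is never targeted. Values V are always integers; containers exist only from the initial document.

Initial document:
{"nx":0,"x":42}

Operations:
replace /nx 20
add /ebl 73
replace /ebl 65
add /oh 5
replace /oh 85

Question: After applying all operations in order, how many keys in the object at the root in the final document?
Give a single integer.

After op 1 (replace /nx 20): {"nx":20,"x":42}
After op 2 (add /ebl 73): {"ebl":73,"nx":20,"x":42}
After op 3 (replace /ebl 65): {"ebl":65,"nx":20,"x":42}
After op 4 (add /oh 5): {"ebl":65,"nx":20,"oh":5,"x":42}
After op 5 (replace /oh 85): {"ebl":65,"nx":20,"oh":85,"x":42}
Size at the root: 4

Answer: 4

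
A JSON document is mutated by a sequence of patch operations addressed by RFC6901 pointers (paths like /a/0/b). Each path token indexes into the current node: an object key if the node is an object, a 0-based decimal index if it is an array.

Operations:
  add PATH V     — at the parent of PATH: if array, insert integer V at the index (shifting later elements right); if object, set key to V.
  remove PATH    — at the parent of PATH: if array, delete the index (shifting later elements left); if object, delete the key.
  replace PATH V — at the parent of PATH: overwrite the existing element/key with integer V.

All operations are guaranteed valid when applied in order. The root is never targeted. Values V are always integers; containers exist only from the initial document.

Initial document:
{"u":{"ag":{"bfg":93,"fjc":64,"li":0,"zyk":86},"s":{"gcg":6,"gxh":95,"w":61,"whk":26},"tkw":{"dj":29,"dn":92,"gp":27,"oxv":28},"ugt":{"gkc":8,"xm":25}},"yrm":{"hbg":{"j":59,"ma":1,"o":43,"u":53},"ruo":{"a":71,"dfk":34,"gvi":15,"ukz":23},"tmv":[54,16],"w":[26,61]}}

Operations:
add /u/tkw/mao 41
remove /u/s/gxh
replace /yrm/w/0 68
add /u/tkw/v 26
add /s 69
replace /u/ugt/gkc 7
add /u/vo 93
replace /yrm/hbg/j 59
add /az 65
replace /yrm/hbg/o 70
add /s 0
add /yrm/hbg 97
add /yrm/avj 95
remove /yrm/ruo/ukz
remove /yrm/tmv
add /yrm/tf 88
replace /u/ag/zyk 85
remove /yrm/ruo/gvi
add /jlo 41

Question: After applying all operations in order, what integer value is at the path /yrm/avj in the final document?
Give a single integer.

After op 1 (add /u/tkw/mao 41): {"u":{"ag":{"bfg":93,"fjc":64,"li":0,"zyk":86},"s":{"gcg":6,"gxh":95,"w":61,"whk":26},"tkw":{"dj":29,"dn":92,"gp":27,"mao":41,"oxv":28},"ugt":{"gkc":8,"xm":25}},"yrm":{"hbg":{"j":59,"ma":1,"o":43,"u":53},"ruo":{"a":71,"dfk":34,"gvi":15,"ukz":23},"tmv":[54,16],"w":[26,61]}}
After op 2 (remove /u/s/gxh): {"u":{"ag":{"bfg":93,"fjc":64,"li":0,"zyk":86},"s":{"gcg":6,"w":61,"whk":26},"tkw":{"dj":29,"dn":92,"gp":27,"mao":41,"oxv":28},"ugt":{"gkc":8,"xm":25}},"yrm":{"hbg":{"j":59,"ma":1,"o":43,"u":53},"ruo":{"a":71,"dfk":34,"gvi":15,"ukz":23},"tmv":[54,16],"w":[26,61]}}
After op 3 (replace /yrm/w/0 68): {"u":{"ag":{"bfg":93,"fjc":64,"li":0,"zyk":86},"s":{"gcg":6,"w":61,"whk":26},"tkw":{"dj":29,"dn":92,"gp":27,"mao":41,"oxv":28},"ugt":{"gkc":8,"xm":25}},"yrm":{"hbg":{"j":59,"ma":1,"o":43,"u":53},"ruo":{"a":71,"dfk":34,"gvi":15,"ukz":23},"tmv":[54,16],"w":[68,61]}}
After op 4 (add /u/tkw/v 26): {"u":{"ag":{"bfg":93,"fjc":64,"li":0,"zyk":86},"s":{"gcg":6,"w":61,"whk":26},"tkw":{"dj":29,"dn":92,"gp":27,"mao":41,"oxv":28,"v":26},"ugt":{"gkc":8,"xm":25}},"yrm":{"hbg":{"j":59,"ma":1,"o":43,"u":53},"ruo":{"a":71,"dfk":34,"gvi":15,"ukz":23},"tmv":[54,16],"w":[68,61]}}
After op 5 (add /s 69): {"s":69,"u":{"ag":{"bfg":93,"fjc":64,"li":0,"zyk":86},"s":{"gcg":6,"w":61,"whk":26},"tkw":{"dj":29,"dn":92,"gp":27,"mao":41,"oxv":28,"v":26},"ugt":{"gkc":8,"xm":25}},"yrm":{"hbg":{"j":59,"ma":1,"o":43,"u":53},"ruo":{"a":71,"dfk":34,"gvi":15,"ukz":23},"tmv":[54,16],"w":[68,61]}}
After op 6 (replace /u/ugt/gkc 7): {"s":69,"u":{"ag":{"bfg":93,"fjc":64,"li":0,"zyk":86},"s":{"gcg":6,"w":61,"whk":26},"tkw":{"dj":29,"dn":92,"gp":27,"mao":41,"oxv":28,"v":26},"ugt":{"gkc":7,"xm":25}},"yrm":{"hbg":{"j":59,"ma":1,"o":43,"u":53},"ruo":{"a":71,"dfk":34,"gvi":15,"ukz":23},"tmv":[54,16],"w":[68,61]}}
After op 7 (add /u/vo 93): {"s":69,"u":{"ag":{"bfg":93,"fjc":64,"li":0,"zyk":86},"s":{"gcg":6,"w":61,"whk":26},"tkw":{"dj":29,"dn":92,"gp":27,"mao":41,"oxv":28,"v":26},"ugt":{"gkc":7,"xm":25},"vo":93},"yrm":{"hbg":{"j":59,"ma":1,"o":43,"u":53},"ruo":{"a":71,"dfk":34,"gvi":15,"ukz":23},"tmv":[54,16],"w":[68,61]}}
After op 8 (replace /yrm/hbg/j 59): {"s":69,"u":{"ag":{"bfg":93,"fjc":64,"li":0,"zyk":86},"s":{"gcg":6,"w":61,"whk":26},"tkw":{"dj":29,"dn":92,"gp":27,"mao":41,"oxv":28,"v":26},"ugt":{"gkc":7,"xm":25},"vo":93},"yrm":{"hbg":{"j":59,"ma":1,"o":43,"u":53},"ruo":{"a":71,"dfk":34,"gvi":15,"ukz":23},"tmv":[54,16],"w":[68,61]}}
After op 9 (add /az 65): {"az":65,"s":69,"u":{"ag":{"bfg":93,"fjc":64,"li":0,"zyk":86},"s":{"gcg":6,"w":61,"whk":26},"tkw":{"dj":29,"dn":92,"gp":27,"mao":41,"oxv":28,"v":26},"ugt":{"gkc":7,"xm":25},"vo":93},"yrm":{"hbg":{"j":59,"ma":1,"o":43,"u":53},"ruo":{"a":71,"dfk":34,"gvi":15,"ukz":23},"tmv":[54,16],"w":[68,61]}}
After op 10 (replace /yrm/hbg/o 70): {"az":65,"s":69,"u":{"ag":{"bfg":93,"fjc":64,"li":0,"zyk":86},"s":{"gcg":6,"w":61,"whk":26},"tkw":{"dj":29,"dn":92,"gp":27,"mao":41,"oxv":28,"v":26},"ugt":{"gkc":7,"xm":25},"vo":93},"yrm":{"hbg":{"j":59,"ma":1,"o":70,"u":53},"ruo":{"a":71,"dfk":34,"gvi":15,"ukz":23},"tmv":[54,16],"w":[68,61]}}
After op 11 (add /s 0): {"az":65,"s":0,"u":{"ag":{"bfg":93,"fjc":64,"li":0,"zyk":86},"s":{"gcg":6,"w":61,"whk":26},"tkw":{"dj":29,"dn":92,"gp":27,"mao":41,"oxv":28,"v":26},"ugt":{"gkc":7,"xm":25},"vo":93},"yrm":{"hbg":{"j":59,"ma":1,"o":70,"u":53},"ruo":{"a":71,"dfk":34,"gvi":15,"ukz":23},"tmv":[54,16],"w":[68,61]}}
After op 12 (add /yrm/hbg 97): {"az":65,"s":0,"u":{"ag":{"bfg":93,"fjc":64,"li":0,"zyk":86},"s":{"gcg":6,"w":61,"whk":26},"tkw":{"dj":29,"dn":92,"gp":27,"mao":41,"oxv":28,"v":26},"ugt":{"gkc":7,"xm":25},"vo":93},"yrm":{"hbg":97,"ruo":{"a":71,"dfk":34,"gvi":15,"ukz":23},"tmv":[54,16],"w":[68,61]}}
After op 13 (add /yrm/avj 95): {"az":65,"s":0,"u":{"ag":{"bfg":93,"fjc":64,"li":0,"zyk":86},"s":{"gcg":6,"w":61,"whk":26},"tkw":{"dj":29,"dn":92,"gp":27,"mao":41,"oxv":28,"v":26},"ugt":{"gkc":7,"xm":25},"vo":93},"yrm":{"avj":95,"hbg":97,"ruo":{"a":71,"dfk":34,"gvi":15,"ukz":23},"tmv":[54,16],"w":[68,61]}}
After op 14 (remove /yrm/ruo/ukz): {"az":65,"s":0,"u":{"ag":{"bfg":93,"fjc":64,"li":0,"zyk":86},"s":{"gcg":6,"w":61,"whk":26},"tkw":{"dj":29,"dn":92,"gp":27,"mao":41,"oxv":28,"v":26},"ugt":{"gkc":7,"xm":25},"vo":93},"yrm":{"avj":95,"hbg":97,"ruo":{"a":71,"dfk":34,"gvi":15},"tmv":[54,16],"w":[68,61]}}
After op 15 (remove /yrm/tmv): {"az":65,"s":0,"u":{"ag":{"bfg":93,"fjc":64,"li":0,"zyk":86},"s":{"gcg":6,"w":61,"whk":26},"tkw":{"dj":29,"dn":92,"gp":27,"mao":41,"oxv":28,"v":26},"ugt":{"gkc":7,"xm":25},"vo":93},"yrm":{"avj":95,"hbg":97,"ruo":{"a":71,"dfk":34,"gvi":15},"w":[68,61]}}
After op 16 (add /yrm/tf 88): {"az":65,"s":0,"u":{"ag":{"bfg":93,"fjc":64,"li":0,"zyk":86},"s":{"gcg":6,"w":61,"whk":26},"tkw":{"dj":29,"dn":92,"gp":27,"mao":41,"oxv":28,"v":26},"ugt":{"gkc":7,"xm":25},"vo":93},"yrm":{"avj":95,"hbg":97,"ruo":{"a":71,"dfk":34,"gvi":15},"tf":88,"w":[68,61]}}
After op 17 (replace /u/ag/zyk 85): {"az":65,"s":0,"u":{"ag":{"bfg":93,"fjc":64,"li":0,"zyk":85},"s":{"gcg":6,"w":61,"whk":26},"tkw":{"dj":29,"dn":92,"gp":27,"mao":41,"oxv":28,"v":26},"ugt":{"gkc":7,"xm":25},"vo":93},"yrm":{"avj":95,"hbg":97,"ruo":{"a":71,"dfk":34,"gvi":15},"tf":88,"w":[68,61]}}
After op 18 (remove /yrm/ruo/gvi): {"az":65,"s":0,"u":{"ag":{"bfg":93,"fjc":64,"li":0,"zyk":85},"s":{"gcg":6,"w":61,"whk":26},"tkw":{"dj":29,"dn":92,"gp":27,"mao":41,"oxv":28,"v":26},"ugt":{"gkc":7,"xm":25},"vo":93},"yrm":{"avj":95,"hbg":97,"ruo":{"a":71,"dfk":34},"tf":88,"w":[68,61]}}
After op 19 (add /jlo 41): {"az":65,"jlo":41,"s":0,"u":{"ag":{"bfg":93,"fjc":64,"li":0,"zyk":85},"s":{"gcg":6,"w":61,"whk":26},"tkw":{"dj":29,"dn":92,"gp":27,"mao":41,"oxv":28,"v":26},"ugt":{"gkc":7,"xm":25},"vo":93},"yrm":{"avj":95,"hbg":97,"ruo":{"a":71,"dfk":34},"tf":88,"w":[68,61]}}
Value at /yrm/avj: 95

Answer: 95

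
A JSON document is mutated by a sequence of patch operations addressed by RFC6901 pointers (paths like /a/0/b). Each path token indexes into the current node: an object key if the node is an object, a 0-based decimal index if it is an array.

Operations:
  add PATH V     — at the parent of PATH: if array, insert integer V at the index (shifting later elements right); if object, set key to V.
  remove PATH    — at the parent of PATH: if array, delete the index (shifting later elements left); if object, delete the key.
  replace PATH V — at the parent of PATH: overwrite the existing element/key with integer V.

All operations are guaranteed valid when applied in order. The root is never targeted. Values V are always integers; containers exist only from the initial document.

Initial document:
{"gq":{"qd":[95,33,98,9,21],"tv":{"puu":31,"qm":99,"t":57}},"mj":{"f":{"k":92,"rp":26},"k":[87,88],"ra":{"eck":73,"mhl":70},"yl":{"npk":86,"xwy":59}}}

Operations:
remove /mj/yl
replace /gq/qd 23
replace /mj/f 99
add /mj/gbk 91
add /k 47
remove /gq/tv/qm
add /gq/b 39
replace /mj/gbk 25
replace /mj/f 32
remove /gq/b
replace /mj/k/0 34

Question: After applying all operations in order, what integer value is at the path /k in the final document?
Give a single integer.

Answer: 47

Derivation:
After op 1 (remove /mj/yl): {"gq":{"qd":[95,33,98,9,21],"tv":{"puu":31,"qm":99,"t":57}},"mj":{"f":{"k":92,"rp":26},"k":[87,88],"ra":{"eck":73,"mhl":70}}}
After op 2 (replace /gq/qd 23): {"gq":{"qd":23,"tv":{"puu":31,"qm":99,"t":57}},"mj":{"f":{"k":92,"rp":26},"k":[87,88],"ra":{"eck":73,"mhl":70}}}
After op 3 (replace /mj/f 99): {"gq":{"qd":23,"tv":{"puu":31,"qm":99,"t":57}},"mj":{"f":99,"k":[87,88],"ra":{"eck":73,"mhl":70}}}
After op 4 (add /mj/gbk 91): {"gq":{"qd":23,"tv":{"puu":31,"qm":99,"t":57}},"mj":{"f":99,"gbk":91,"k":[87,88],"ra":{"eck":73,"mhl":70}}}
After op 5 (add /k 47): {"gq":{"qd":23,"tv":{"puu":31,"qm":99,"t":57}},"k":47,"mj":{"f":99,"gbk":91,"k":[87,88],"ra":{"eck":73,"mhl":70}}}
After op 6 (remove /gq/tv/qm): {"gq":{"qd":23,"tv":{"puu":31,"t":57}},"k":47,"mj":{"f":99,"gbk":91,"k":[87,88],"ra":{"eck":73,"mhl":70}}}
After op 7 (add /gq/b 39): {"gq":{"b":39,"qd":23,"tv":{"puu":31,"t":57}},"k":47,"mj":{"f":99,"gbk":91,"k":[87,88],"ra":{"eck":73,"mhl":70}}}
After op 8 (replace /mj/gbk 25): {"gq":{"b":39,"qd":23,"tv":{"puu":31,"t":57}},"k":47,"mj":{"f":99,"gbk":25,"k":[87,88],"ra":{"eck":73,"mhl":70}}}
After op 9 (replace /mj/f 32): {"gq":{"b":39,"qd":23,"tv":{"puu":31,"t":57}},"k":47,"mj":{"f":32,"gbk":25,"k":[87,88],"ra":{"eck":73,"mhl":70}}}
After op 10 (remove /gq/b): {"gq":{"qd":23,"tv":{"puu":31,"t":57}},"k":47,"mj":{"f":32,"gbk":25,"k":[87,88],"ra":{"eck":73,"mhl":70}}}
After op 11 (replace /mj/k/0 34): {"gq":{"qd":23,"tv":{"puu":31,"t":57}},"k":47,"mj":{"f":32,"gbk":25,"k":[34,88],"ra":{"eck":73,"mhl":70}}}
Value at /k: 47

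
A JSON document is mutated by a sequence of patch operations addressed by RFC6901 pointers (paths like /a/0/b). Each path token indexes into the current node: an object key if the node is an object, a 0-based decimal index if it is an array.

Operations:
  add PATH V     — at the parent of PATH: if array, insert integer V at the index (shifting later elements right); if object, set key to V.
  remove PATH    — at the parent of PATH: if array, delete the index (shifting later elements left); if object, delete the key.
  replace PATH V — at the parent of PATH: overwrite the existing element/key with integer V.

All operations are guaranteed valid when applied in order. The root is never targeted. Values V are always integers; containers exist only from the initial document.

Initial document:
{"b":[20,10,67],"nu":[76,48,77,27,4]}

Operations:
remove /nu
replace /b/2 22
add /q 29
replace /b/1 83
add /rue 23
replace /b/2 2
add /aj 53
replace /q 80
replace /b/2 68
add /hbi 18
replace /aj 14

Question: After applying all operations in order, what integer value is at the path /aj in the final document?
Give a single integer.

After op 1 (remove /nu): {"b":[20,10,67]}
After op 2 (replace /b/2 22): {"b":[20,10,22]}
After op 3 (add /q 29): {"b":[20,10,22],"q":29}
After op 4 (replace /b/1 83): {"b":[20,83,22],"q":29}
After op 5 (add /rue 23): {"b":[20,83,22],"q":29,"rue":23}
After op 6 (replace /b/2 2): {"b":[20,83,2],"q":29,"rue":23}
After op 7 (add /aj 53): {"aj":53,"b":[20,83,2],"q":29,"rue":23}
After op 8 (replace /q 80): {"aj":53,"b":[20,83,2],"q":80,"rue":23}
After op 9 (replace /b/2 68): {"aj":53,"b":[20,83,68],"q":80,"rue":23}
After op 10 (add /hbi 18): {"aj":53,"b":[20,83,68],"hbi":18,"q":80,"rue":23}
After op 11 (replace /aj 14): {"aj":14,"b":[20,83,68],"hbi":18,"q":80,"rue":23}
Value at /aj: 14

Answer: 14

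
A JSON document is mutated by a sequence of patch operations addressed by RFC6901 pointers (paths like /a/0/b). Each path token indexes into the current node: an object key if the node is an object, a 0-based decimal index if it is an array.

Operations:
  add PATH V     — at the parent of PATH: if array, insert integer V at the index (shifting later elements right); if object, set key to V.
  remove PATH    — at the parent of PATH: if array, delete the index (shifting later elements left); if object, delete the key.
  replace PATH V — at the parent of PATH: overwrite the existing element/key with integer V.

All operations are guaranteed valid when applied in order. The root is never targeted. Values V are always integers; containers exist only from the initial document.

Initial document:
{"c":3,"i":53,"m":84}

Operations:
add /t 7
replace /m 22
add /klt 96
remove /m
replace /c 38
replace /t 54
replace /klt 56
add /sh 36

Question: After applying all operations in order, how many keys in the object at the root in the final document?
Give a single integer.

Answer: 5

Derivation:
After op 1 (add /t 7): {"c":3,"i":53,"m":84,"t":7}
After op 2 (replace /m 22): {"c":3,"i":53,"m":22,"t":7}
After op 3 (add /klt 96): {"c":3,"i":53,"klt":96,"m":22,"t":7}
After op 4 (remove /m): {"c":3,"i":53,"klt":96,"t":7}
After op 5 (replace /c 38): {"c":38,"i":53,"klt":96,"t":7}
After op 6 (replace /t 54): {"c":38,"i":53,"klt":96,"t":54}
After op 7 (replace /klt 56): {"c":38,"i":53,"klt":56,"t":54}
After op 8 (add /sh 36): {"c":38,"i":53,"klt":56,"sh":36,"t":54}
Size at the root: 5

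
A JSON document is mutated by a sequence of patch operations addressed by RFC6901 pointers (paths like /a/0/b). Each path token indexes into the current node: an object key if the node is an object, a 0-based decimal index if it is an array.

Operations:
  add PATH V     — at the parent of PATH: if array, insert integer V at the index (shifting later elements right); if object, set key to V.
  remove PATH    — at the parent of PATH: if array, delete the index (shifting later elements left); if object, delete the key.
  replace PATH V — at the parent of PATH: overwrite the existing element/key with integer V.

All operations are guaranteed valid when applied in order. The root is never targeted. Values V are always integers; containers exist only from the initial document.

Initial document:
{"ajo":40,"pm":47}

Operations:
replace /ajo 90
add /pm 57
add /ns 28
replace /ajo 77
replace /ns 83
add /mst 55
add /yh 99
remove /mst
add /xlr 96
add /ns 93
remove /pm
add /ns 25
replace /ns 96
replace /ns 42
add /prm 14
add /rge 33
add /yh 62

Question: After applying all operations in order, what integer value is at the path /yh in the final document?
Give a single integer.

Answer: 62

Derivation:
After op 1 (replace /ajo 90): {"ajo":90,"pm":47}
After op 2 (add /pm 57): {"ajo":90,"pm":57}
After op 3 (add /ns 28): {"ajo":90,"ns":28,"pm":57}
After op 4 (replace /ajo 77): {"ajo":77,"ns":28,"pm":57}
After op 5 (replace /ns 83): {"ajo":77,"ns":83,"pm":57}
After op 6 (add /mst 55): {"ajo":77,"mst":55,"ns":83,"pm":57}
After op 7 (add /yh 99): {"ajo":77,"mst":55,"ns":83,"pm":57,"yh":99}
After op 8 (remove /mst): {"ajo":77,"ns":83,"pm":57,"yh":99}
After op 9 (add /xlr 96): {"ajo":77,"ns":83,"pm":57,"xlr":96,"yh":99}
After op 10 (add /ns 93): {"ajo":77,"ns":93,"pm":57,"xlr":96,"yh":99}
After op 11 (remove /pm): {"ajo":77,"ns":93,"xlr":96,"yh":99}
After op 12 (add /ns 25): {"ajo":77,"ns":25,"xlr":96,"yh":99}
After op 13 (replace /ns 96): {"ajo":77,"ns":96,"xlr":96,"yh":99}
After op 14 (replace /ns 42): {"ajo":77,"ns":42,"xlr":96,"yh":99}
After op 15 (add /prm 14): {"ajo":77,"ns":42,"prm":14,"xlr":96,"yh":99}
After op 16 (add /rge 33): {"ajo":77,"ns":42,"prm":14,"rge":33,"xlr":96,"yh":99}
After op 17 (add /yh 62): {"ajo":77,"ns":42,"prm":14,"rge":33,"xlr":96,"yh":62}
Value at /yh: 62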